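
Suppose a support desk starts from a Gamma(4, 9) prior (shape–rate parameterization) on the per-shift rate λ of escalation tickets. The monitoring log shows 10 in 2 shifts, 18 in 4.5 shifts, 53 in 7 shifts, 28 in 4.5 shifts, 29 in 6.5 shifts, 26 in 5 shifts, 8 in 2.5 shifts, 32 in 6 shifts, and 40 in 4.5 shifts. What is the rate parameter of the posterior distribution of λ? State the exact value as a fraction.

Total count: 10 + 18 + 53 + 28 + 29 + 26 + 8 + 32 + 40 = 244.
Total exposure: 2 + 4.5 + 7 + 4.5 + 6.5 + 5 + 2.5 + 6 + 4.5 = 42.5 shifts.
Conjugate update: add total count to the shape and total exposure to the rate, giving Gamma(248, 103/2).

103/2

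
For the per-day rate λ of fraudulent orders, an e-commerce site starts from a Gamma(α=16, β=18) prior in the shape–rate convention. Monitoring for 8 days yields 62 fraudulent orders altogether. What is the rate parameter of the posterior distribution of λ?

Total count 62 over total exposure 8 days.
Gamma(α, β) with Poisson data over total exposure Σt gives posterior Gamma(α+Σx, β+Σt) = Gamma(78, 26).

26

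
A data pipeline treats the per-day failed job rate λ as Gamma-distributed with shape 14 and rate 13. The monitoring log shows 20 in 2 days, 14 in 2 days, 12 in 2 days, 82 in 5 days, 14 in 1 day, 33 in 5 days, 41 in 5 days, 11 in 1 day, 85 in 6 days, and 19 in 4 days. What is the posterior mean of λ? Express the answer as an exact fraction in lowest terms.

Total count: 20 + 14 + 12 + 82 + 14 + 33 + 41 + 11 + 85 + 19 = 331.
Total exposure: 2 + 2 + 2 + 5 + 1 + 5 + 5 + 1 + 6 + 4 = 33 days.
By Gamma–Poisson conjugacy, the posterior is Gamma(α + Σx, β + Σt) = Gamma(14 + 331, 13 + 33) = Gamma(345, 46).
Posterior mean = α'/β' = 345/46 = 15/2.

15/2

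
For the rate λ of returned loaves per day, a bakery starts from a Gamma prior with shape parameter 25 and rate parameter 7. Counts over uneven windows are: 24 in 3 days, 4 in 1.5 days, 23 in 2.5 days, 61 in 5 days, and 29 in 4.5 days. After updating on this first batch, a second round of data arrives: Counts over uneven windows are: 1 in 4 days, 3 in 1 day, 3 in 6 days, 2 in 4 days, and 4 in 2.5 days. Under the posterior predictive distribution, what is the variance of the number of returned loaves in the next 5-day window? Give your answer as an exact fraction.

Total count: 24 + 4 + 23 + 61 + 29 = 141.
Total exposure: 3 + 1.5 + 2.5 + 5 + 4.5 = 16.5 days.
After the first batch: Gamma(25 + 141, 7 + 16.5) = Gamma(166, 47/2).
Total count: 1 + 3 + 3 + 2 + 4 = 13.
Total exposure: 4 + 1 + 6 + 4 + 2.5 = 17.5 days.
After the second batch: Gamma(166 + 13, 47/2 + 17.5) = Gamma(179, 41).
The posterior predictive for a window of length T is Negative Binomial with variance T·α'·(β'+T)/β'² = 5·179·46/1681 = 41170/1681.

41170/1681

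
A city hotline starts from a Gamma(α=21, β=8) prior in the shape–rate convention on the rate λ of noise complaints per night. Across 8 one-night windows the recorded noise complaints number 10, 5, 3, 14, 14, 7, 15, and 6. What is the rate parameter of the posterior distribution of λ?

Total count: 10 + 5 + 3 + 14 + 14 + 7 + 15 + 6 = 74.
Total exposure: 8 nights.
The Gamma prior is conjugate for the Poisson rate, so λ | data ~ Gamma(21+74, 8+8) = Gamma(95, 16).

16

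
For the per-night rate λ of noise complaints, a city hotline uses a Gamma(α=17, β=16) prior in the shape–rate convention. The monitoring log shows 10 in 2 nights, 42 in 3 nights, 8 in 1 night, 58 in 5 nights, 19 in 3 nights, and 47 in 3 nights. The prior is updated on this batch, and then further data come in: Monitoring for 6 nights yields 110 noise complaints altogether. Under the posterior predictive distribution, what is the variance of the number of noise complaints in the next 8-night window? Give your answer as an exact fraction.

116936/1521

Total count: 10 + 42 + 8 + 58 + 19 + 47 = 184.
Total exposure: 2 + 3 + 1 + 5 + 3 + 3 = 17 nights.
After the first batch: Gamma(17 + 184, 16 + 17) = Gamma(201, 33).
Total count 110 over total exposure 6 nights.
After the second batch: Gamma(201 + 110, 33 + 6) = Gamma(311, 39).
The posterior predictive for a window of length T is Negative Binomial with variance T·α'·(β'+T)/β'² = 8·311·47/1521 = 116936/1521.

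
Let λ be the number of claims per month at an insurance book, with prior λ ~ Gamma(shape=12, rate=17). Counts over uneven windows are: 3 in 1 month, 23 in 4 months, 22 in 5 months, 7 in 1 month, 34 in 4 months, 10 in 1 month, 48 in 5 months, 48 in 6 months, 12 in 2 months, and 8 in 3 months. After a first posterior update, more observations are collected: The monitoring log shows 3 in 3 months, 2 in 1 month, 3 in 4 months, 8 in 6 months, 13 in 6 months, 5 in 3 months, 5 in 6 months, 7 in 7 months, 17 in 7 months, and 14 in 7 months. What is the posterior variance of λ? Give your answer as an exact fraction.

304/9801

Total count: 3 + 23 + 22 + 7 + 34 + 10 + 48 + 48 + 12 + 8 = 215.
Total exposure: 1 + 4 + 5 + 1 + 4 + 1 + 5 + 6 + 2 + 3 = 32 months.
After the first batch: Gamma(12 + 215, 17 + 32) = Gamma(227, 49).
Total count: 3 + 2 + 3 + 8 + 13 + 5 + 5 + 7 + 17 + 14 = 77.
Total exposure: 3 + 1 + 4 + 6 + 6 + 3 + 6 + 7 + 7 + 7 = 50 months.
After the second batch: Gamma(227 + 77, 49 + 50) = Gamma(304, 99).
Posterior variance = α'/β'² = 304/9801.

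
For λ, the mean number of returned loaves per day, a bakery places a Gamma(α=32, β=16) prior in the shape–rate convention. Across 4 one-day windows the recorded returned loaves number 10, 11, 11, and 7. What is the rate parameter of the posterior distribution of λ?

Total count: 10 + 11 + 11 + 7 = 39.
Total exposure: 4 days.
Posterior: α' = 32 + 39 = 71, β' = 16 + 4 = 20.

20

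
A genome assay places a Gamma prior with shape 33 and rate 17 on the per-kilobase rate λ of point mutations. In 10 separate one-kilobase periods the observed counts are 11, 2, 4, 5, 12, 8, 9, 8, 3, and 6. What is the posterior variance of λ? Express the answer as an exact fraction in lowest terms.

Total count: 11 + 2 + 4 + 5 + 12 + 8 + 9 + 8 + 3 + 6 = 68.
Total exposure: 10 kilobases.
Conjugate update: add total count to the shape and total exposure to the rate, giving Gamma(101, 27).
Posterior variance = α'/β'² = 101/729.

101/729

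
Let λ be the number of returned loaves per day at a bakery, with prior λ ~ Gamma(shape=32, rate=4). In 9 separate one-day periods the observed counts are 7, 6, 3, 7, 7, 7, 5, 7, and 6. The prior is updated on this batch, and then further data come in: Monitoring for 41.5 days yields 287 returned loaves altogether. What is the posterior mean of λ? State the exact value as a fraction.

Total count: 7 + 6 + 3 + 7 + 7 + 7 + 5 + 7 + 6 = 55.
Total exposure: 9 days.
After the first batch: Gamma(32 + 55, 4 + 9) = Gamma(87, 13).
Total count 287 over total exposure 41.5 days.
After the second batch: Gamma(87 + 287, 13 + 41.5) = Gamma(374, 109/2).
Posterior mean = α'/β' = 374/(109/2) = 748/109.

748/109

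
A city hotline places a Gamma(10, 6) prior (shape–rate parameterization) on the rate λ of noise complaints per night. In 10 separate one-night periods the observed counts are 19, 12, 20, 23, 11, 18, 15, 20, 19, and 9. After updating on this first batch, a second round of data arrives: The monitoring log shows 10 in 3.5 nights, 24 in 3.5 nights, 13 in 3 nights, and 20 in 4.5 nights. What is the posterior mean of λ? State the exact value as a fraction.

486/61

Total count: 19 + 12 + 20 + 23 + 11 + 18 + 15 + 20 + 19 + 9 = 166.
Total exposure: 10 nights.
After the first batch: Gamma(10 + 166, 6 + 10) = Gamma(176, 16).
Total count: 10 + 24 + 13 + 20 = 67.
Total exposure: 3.5 + 3.5 + 3 + 4.5 = 14.5 nights.
After the second batch: Gamma(176 + 67, 16 + 14.5) = Gamma(243, 61/2).
Posterior mean = α'/β' = 243/(61/2) = 486/61.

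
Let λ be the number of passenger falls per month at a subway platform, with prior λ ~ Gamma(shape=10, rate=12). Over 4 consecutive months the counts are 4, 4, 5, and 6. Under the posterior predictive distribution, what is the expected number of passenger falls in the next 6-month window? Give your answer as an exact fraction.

87/8

Total count: 4 + 4 + 5 + 6 = 19.
Total exposure: 4 months.
Conjugate update: add total count to the shape and total exposure to the rate, giving Gamma(29, 16).
Predictive mean over a 6-month window = T·E[λ|data] = 6·29/16 = 87/8.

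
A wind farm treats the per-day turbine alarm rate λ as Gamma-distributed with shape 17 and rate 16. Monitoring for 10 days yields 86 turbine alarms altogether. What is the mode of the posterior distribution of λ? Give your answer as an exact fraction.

51/13

Total count 86 over total exposure 10 days.
Gamma(α, β) with Poisson data over total exposure Σt gives posterior Gamma(α+Σx, β+Σt) = Gamma(103, 26).
Posterior mode = (α'−1)/β' = 102/26 = 51/13.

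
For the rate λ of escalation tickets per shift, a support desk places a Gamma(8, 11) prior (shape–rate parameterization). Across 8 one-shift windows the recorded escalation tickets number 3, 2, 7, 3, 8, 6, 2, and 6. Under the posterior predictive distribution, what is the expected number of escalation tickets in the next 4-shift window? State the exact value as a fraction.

180/19

Total count: 3 + 2 + 7 + 3 + 8 + 6 + 2 + 6 = 37.
Total exposure: 8 shifts.
Conjugate update: add total count to the shape and total exposure to the rate, giving Gamma(45, 19).
Predictive mean over a 4-shift window = T·E[λ|data] = 4·45/19 = 180/19.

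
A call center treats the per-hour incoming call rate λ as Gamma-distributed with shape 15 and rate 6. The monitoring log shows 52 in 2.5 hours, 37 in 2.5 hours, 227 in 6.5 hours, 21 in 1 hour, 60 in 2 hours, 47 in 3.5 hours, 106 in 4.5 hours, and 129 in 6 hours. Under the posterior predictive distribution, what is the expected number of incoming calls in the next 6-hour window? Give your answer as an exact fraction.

2776/23

Total count: 52 + 37 + 227 + 21 + 60 + 47 + 106 + 129 = 679.
Total exposure: 2.5 + 2.5 + 6.5 + 1 + 2 + 3.5 + 4.5 + 6 = 28.5 hours.
The Gamma prior is conjugate for the Poisson rate, so λ | data ~ Gamma(15+679, 6+28.5) = Gamma(694, 69/2).
Predictive mean over a 6-hour window = T·E[λ|data] = 6·694/(69/2) = 2776/23.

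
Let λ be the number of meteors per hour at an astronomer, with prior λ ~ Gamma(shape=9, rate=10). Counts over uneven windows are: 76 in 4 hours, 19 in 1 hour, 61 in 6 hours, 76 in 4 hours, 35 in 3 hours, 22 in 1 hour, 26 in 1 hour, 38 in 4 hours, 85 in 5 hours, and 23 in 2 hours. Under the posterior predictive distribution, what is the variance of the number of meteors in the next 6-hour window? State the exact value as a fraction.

132540/1681

Total count: 76 + 19 + 61 + 76 + 35 + 22 + 26 + 38 + 85 + 23 = 461.
Total exposure: 4 + 1 + 6 + 4 + 3 + 1 + 1 + 4 + 5 + 2 = 31 hours.
Conjugate update: add total count to the shape and total exposure to the rate, giving Gamma(470, 41).
The posterior predictive for a window of length T is Negative Binomial with variance T·α'·(β'+T)/β'² = 6·470·47/1681 = 132540/1681.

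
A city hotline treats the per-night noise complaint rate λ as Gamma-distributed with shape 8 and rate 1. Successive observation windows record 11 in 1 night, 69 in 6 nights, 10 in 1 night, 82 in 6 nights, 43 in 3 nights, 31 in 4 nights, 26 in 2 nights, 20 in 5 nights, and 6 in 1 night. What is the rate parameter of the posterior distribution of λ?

Total count: 11 + 69 + 10 + 82 + 43 + 31 + 26 + 20 + 6 = 298.
Total exposure: 1 + 6 + 1 + 6 + 3 + 4 + 2 + 5 + 1 = 29 nights.
By Gamma–Poisson conjugacy, the posterior is Gamma(α + Σx, β + Σt) = Gamma(8 + 298, 1 + 29) = Gamma(306, 30).

30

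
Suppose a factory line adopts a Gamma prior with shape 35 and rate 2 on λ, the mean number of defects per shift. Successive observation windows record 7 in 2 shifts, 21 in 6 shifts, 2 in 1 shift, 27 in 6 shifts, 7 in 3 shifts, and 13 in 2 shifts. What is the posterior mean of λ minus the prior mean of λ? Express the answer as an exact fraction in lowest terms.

Total count: 7 + 21 + 2 + 27 + 7 + 13 = 77.
Total exposure: 2 + 6 + 1 + 6 + 3 + 2 = 20 shifts.
Conjugate update: add total count to the shape and total exposure to the rate, giving Gamma(112, 22).
Posterior mean = 112/22 = 56/11; prior mean = 35/2 = 35/2. Difference = 56/11 − 35/2 = -273/22.

-273/22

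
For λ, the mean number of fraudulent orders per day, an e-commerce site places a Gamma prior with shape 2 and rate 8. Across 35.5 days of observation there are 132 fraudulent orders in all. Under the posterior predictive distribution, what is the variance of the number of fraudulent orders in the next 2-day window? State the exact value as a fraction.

48776/7569

Total count 132 over total exposure 35.5 days.
By Gamma–Poisson conjugacy, the posterior is Gamma(α + Σx, β + Σt) = Gamma(2 + 132, 8 + 35.5) = Gamma(134, 87/2).
The posterior predictive for a window of length T is Negative Binomial with variance T·α'·(β'+T)/β'² = 2·134·(91/2)/(7569/4) = 48776/7569.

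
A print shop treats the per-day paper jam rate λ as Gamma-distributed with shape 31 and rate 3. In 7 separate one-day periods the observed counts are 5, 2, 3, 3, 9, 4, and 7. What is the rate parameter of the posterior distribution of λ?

10

Total count: 5 + 2 + 3 + 3 + 9 + 4 + 7 = 33.
Total exposure: 7 days.
Posterior: α' = 31 + 33 = 64, β' = 3 + 7 = 10.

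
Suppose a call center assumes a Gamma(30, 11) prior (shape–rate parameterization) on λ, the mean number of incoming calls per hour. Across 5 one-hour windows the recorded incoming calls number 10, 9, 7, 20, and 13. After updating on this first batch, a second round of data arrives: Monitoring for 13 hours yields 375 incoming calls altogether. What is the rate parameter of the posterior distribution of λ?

29

Total count: 10 + 9 + 7 + 20 + 13 = 59.
Total exposure: 5 hours.
After the first batch: Gamma(30 + 59, 11 + 5) = Gamma(89, 16).
Total count 375 over total exposure 13 hours.
After the second batch: Gamma(89 + 375, 16 + 13) = Gamma(464, 29).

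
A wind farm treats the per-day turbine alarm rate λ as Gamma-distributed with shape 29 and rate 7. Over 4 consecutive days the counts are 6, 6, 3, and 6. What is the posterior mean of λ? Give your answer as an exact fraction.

Total count: 6 + 6 + 3 + 6 = 21.
Total exposure: 4 days.
Gamma(α, β) with Poisson data over total exposure Σt gives posterior Gamma(α+Σx, β+Σt) = Gamma(50, 11).
Posterior mean = α'/β' = 50/11.

50/11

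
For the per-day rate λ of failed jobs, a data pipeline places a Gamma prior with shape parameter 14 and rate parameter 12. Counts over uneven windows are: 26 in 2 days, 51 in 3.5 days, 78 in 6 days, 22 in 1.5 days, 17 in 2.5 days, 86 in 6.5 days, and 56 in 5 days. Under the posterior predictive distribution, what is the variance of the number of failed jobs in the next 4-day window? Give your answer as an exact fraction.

Total count: 26 + 51 + 78 + 22 + 17 + 86 + 56 = 336.
Total exposure: 2 + 3.5 + 6 + 1.5 + 2.5 + 6.5 + 5 = 27 days.
Conjugate update: add total count to the shape and total exposure to the rate, giving Gamma(350, 39).
The posterior predictive for a window of length T is Negative Binomial with variance T·α'·(β'+T)/β'² = 4·350·43/1521 = 60200/1521.

60200/1521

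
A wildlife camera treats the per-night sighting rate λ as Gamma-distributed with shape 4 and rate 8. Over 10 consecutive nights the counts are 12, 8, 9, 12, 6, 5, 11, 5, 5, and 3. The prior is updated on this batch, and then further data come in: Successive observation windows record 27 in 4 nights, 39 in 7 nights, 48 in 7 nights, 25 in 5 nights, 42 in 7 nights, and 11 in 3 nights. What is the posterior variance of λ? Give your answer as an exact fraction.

16/153

Total count: 12 + 8 + 9 + 12 + 6 + 5 + 11 + 5 + 5 + 3 = 76.
Total exposure: 10 nights.
After the first batch: Gamma(4 + 76, 8 + 10) = Gamma(80, 18).
Total count: 27 + 39 + 48 + 25 + 42 + 11 = 192.
Total exposure: 4 + 7 + 7 + 5 + 7 + 3 = 33 nights.
After the second batch: Gamma(80 + 192, 18 + 33) = Gamma(272, 51).
Posterior variance = α'/β'² = 272/2601 = 16/153.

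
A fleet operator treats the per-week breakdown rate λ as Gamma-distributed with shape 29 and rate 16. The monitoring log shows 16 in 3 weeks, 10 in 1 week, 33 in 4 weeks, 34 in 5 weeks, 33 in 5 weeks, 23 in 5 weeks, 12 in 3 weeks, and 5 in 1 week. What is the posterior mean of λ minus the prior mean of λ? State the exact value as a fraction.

1873/688

Total count: 16 + 10 + 33 + 34 + 33 + 23 + 12 + 5 = 166.
Total exposure: 3 + 1 + 4 + 5 + 5 + 5 + 3 + 1 = 27 weeks.
The Gamma prior is conjugate for the Poisson rate, so λ | data ~ Gamma(29+166, 16+27) = Gamma(195, 43).
Posterior mean = 195/43 = 195/43; prior mean = 29/16 = 29/16. Difference = 195/43 − 29/16 = 1873/688.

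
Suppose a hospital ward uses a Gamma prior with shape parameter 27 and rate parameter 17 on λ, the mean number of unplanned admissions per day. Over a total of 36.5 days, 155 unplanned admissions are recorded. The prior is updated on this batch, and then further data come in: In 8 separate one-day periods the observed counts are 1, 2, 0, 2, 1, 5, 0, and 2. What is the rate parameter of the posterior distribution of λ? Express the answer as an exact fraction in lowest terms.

123/2

Total count 155 over total exposure 36.5 days.
After the first batch: Gamma(27 + 155, 17 + 36.5) = Gamma(182, 107/2).
Total count: 1 + 2 + 0 + 2 + 1 + 5 + 0 + 2 = 13.
Total exposure: 8 days.
After the second batch: Gamma(182 + 13, 107/2 + 8) = Gamma(195, 123/2).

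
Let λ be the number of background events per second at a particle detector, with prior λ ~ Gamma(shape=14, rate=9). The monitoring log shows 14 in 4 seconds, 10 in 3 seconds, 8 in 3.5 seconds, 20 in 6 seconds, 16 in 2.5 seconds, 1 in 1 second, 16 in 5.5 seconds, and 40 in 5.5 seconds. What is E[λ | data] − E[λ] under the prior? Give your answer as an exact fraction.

691/360

Total count: 14 + 10 + 8 + 20 + 16 + 1 + 16 + 40 = 125.
Total exposure: 4 + 3 + 3.5 + 6 + 2.5 + 1 + 5.5 + 5.5 = 31 seconds.
By Gamma–Poisson conjugacy, the posterior is Gamma(α + Σx, β + Σt) = Gamma(14 + 125, 9 + 31) = Gamma(139, 40).
Posterior mean = 139/40 = 139/40; prior mean = 14/9 = 14/9. Difference = 139/40 − 14/9 = 691/360.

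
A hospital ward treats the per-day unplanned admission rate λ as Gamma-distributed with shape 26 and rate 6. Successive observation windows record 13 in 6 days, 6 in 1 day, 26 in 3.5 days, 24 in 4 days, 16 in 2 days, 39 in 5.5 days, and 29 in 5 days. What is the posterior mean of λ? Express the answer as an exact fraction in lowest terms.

179/33

Total count: 13 + 6 + 26 + 24 + 16 + 39 + 29 = 153.
Total exposure: 6 + 1 + 3.5 + 4 + 2 + 5.5 + 5 = 27 days.
By Gamma–Poisson conjugacy, the posterior is Gamma(α + Σx, β + Σt) = Gamma(26 + 153, 6 + 27) = Gamma(179, 33).
Posterior mean = α'/β' = 179/33.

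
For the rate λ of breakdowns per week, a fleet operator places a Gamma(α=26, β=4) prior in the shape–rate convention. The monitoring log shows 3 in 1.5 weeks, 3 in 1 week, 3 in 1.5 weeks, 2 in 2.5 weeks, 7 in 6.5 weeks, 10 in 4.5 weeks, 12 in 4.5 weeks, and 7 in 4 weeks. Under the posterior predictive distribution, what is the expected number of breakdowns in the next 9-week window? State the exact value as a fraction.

Total count: 3 + 3 + 3 + 2 + 7 + 10 + 12 + 7 = 47.
Total exposure: 1.5 + 1 + 1.5 + 2.5 + 6.5 + 4.5 + 4.5 + 4 = 26 weeks.
The Gamma prior is conjugate for the Poisson rate, so λ | data ~ Gamma(26+47, 4+26) = Gamma(73, 30).
Predictive mean over a 9-week window = T·E[λ|data] = 9·73/30 = 219/10.

219/10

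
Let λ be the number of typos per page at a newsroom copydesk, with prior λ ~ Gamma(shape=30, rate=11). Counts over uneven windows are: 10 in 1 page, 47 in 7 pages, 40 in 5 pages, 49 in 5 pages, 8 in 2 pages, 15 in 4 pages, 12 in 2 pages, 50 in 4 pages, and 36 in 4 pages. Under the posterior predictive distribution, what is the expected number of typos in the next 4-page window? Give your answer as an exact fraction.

Total count: 10 + 47 + 40 + 49 + 8 + 15 + 12 + 50 + 36 = 267.
Total exposure: 1 + 7 + 5 + 5 + 2 + 4 + 2 + 4 + 4 = 34 pages.
The Gamma prior is conjugate for the Poisson rate, so λ | data ~ Gamma(30+267, 11+34) = Gamma(297, 45).
Predictive mean over a 4-page window = T·E[λ|data] = 4·297/45 = 132/5.

132/5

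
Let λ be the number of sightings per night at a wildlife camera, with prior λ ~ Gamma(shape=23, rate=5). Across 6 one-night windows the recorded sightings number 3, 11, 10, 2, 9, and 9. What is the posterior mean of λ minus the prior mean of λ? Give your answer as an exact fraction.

82/55

Total count: 3 + 11 + 10 + 2 + 9 + 9 = 44.
Total exposure: 6 nights.
By Gamma–Poisson conjugacy, the posterior is Gamma(α + Σx, β + Σt) = Gamma(23 + 44, 5 + 6) = Gamma(67, 11).
Posterior mean = 67/11 = 67/11; prior mean = 23/5 = 23/5. Difference = 67/11 − 23/5 = 82/55.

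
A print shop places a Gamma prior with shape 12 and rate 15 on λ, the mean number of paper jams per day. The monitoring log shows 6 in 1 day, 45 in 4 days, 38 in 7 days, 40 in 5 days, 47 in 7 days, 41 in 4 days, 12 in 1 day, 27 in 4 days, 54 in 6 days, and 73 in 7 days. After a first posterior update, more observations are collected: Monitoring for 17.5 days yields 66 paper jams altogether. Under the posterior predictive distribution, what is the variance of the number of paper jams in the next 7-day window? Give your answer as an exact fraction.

Total count: 6 + 45 + 38 + 40 + 47 + 41 + 12 + 27 + 54 + 73 = 383.
Total exposure: 1 + 4 + 7 + 5 + 7 + 4 + 1 + 4 + 6 + 7 = 46 days.
After the first batch: Gamma(12 + 383, 15 + 46) = Gamma(395, 61).
Total count 66 over total exposure 17.5 days.
After the second batch: Gamma(395 + 66, 61 + 17.5) = Gamma(461, 157/2).
The posterior predictive for a window of length T is Negative Binomial with variance T·α'·(β'+T)/β'² = 7·461·(171/2)/(24649/4) = 1103634/24649.

1103634/24649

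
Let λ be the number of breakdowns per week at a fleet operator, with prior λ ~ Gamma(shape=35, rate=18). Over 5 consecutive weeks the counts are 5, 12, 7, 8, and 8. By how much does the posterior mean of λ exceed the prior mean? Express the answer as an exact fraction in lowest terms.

Total count: 5 + 12 + 7 + 8 + 8 = 40.
Total exposure: 5 weeks.
By Gamma–Poisson conjugacy, the posterior is Gamma(α + Σx, β + Σt) = Gamma(35 + 40, 18 + 5) = Gamma(75, 23).
Posterior mean = 75/23 = 75/23; prior mean = 35/18 = 35/18. Difference = 75/23 − 35/18 = 545/414.

545/414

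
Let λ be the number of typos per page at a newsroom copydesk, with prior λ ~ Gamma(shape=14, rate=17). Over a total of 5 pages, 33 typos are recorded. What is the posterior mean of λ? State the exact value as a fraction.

47/22

Total count 33 over total exposure 5 pages.
The Gamma prior is conjugate for the Poisson rate, so λ | data ~ Gamma(14+33, 17+5) = Gamma(47, 22).
Posterior mean = α'/β' = 47/22.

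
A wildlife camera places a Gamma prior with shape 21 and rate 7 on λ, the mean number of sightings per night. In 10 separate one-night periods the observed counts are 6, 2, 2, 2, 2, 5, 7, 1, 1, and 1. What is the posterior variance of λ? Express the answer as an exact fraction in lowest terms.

Total count: 6 + 2 + 2 + 2 + 2 + 5 + 7 + 1 + 1 + 1 = 29.
Total exposure: 10 nights.
Conjugate update: add total count to the shape and total exposure to the rate, giving Gamma(50, 17).
Posterior variance = α'/β'² = 50/289.

50/289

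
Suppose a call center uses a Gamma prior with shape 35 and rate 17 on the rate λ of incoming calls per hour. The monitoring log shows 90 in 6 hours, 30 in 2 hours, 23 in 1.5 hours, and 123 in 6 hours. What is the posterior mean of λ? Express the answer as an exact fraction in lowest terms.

Total count: 90 + 30 + 23 + 123 = 266.
Total exposure: 6 + 2 + 1.5 + 6 = 15.5 hours.
Posterior: α' = 35 + 266 = 301, β' = 17 + 15.5 = 65/2.
Posterior mean = α'/β' = 301/(65/2) = 602/65.

602/65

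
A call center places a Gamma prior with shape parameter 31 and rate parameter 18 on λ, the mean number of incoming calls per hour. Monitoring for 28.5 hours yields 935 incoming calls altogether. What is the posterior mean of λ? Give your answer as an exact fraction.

644/31

Total count 935 over total exposure 28.5 hours.
Posterior: α' = 31 + 935 = 966, β' = 18 + 28.5 = 93/2.
Posterior mean = α'/β' = 966/(93/2) = 644/31.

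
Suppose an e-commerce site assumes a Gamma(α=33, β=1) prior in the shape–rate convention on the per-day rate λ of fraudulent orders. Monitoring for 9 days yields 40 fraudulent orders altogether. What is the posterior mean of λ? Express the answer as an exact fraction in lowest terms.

Total count 40 over total exposure 9 days.
Conjugate update: add total count to the shape and total exposure to the rate, giving Gamma(73, 10).
Posterior mean = α'/β' = 73/10.

73/10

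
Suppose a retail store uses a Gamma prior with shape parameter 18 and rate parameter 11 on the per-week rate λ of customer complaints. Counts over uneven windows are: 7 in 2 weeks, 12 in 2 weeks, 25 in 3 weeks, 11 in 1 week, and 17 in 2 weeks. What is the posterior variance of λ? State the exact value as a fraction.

10/49

Total count: 7 + 12 + 25 + 11 + 17 = 72.
Total exposure: 2 + 2 + 3 + 1 + 2 = 10 weeks.
Posterior: α' = 18 + 72 = 90, β' = 11 + 10 = 21.
Posterior variance = α'/β'² = 90/441 = 10/49.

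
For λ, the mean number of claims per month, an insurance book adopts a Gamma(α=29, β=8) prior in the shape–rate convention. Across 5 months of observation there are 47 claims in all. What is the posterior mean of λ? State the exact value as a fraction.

Total count 47 over total exposure 5 months.
By Gamma–Poisson conjugacy, the posterior is Gamma(α + Σx, β + Σt) = Gamma(29 + 47, 8 + 5) = Gamma(76, 13).
Posterior mean = α'/β' = 76/13.

76/13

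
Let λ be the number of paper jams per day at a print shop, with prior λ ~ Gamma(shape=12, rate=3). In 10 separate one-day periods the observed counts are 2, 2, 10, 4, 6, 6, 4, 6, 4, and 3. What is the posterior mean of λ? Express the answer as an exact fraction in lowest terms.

59/13

Total count: 2 + 2 + 10 + 4 + 6 + 6 + 4 + 6 + 4 + 3 = 47.
Total exposure: 10 days.
Conjugate update: add total count to the shape and total exposure to the rate, giving Gamma(59, 13).
Posterior mean = α'/β' = 59/13.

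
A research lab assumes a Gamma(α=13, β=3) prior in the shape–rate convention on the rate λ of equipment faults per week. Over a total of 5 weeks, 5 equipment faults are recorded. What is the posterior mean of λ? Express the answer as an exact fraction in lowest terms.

Total count 5 over total exposure 5 weeks.
The Gamma prior is conjugate for the Poisson rate, so λ | data ~ Gamma(13+5, 3+5) = Gamma(18, 8).
Posterior mean = α'/β' = 18/8 = 9/4.

9/4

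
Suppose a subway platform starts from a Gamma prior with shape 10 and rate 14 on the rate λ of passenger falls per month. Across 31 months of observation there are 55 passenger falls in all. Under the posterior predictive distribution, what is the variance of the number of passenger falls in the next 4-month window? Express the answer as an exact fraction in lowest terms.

2548/405

Total count 55 over total exposure 31 months.
Conjugate update: add total count to the shape and total exposure to the rate, giving Gamma(65, 45).
The posterior predictive for a window of length T is Negative Binomial with variance T·α'·(β'+T)/β'² = 4·65·49/2025 = 2548/405.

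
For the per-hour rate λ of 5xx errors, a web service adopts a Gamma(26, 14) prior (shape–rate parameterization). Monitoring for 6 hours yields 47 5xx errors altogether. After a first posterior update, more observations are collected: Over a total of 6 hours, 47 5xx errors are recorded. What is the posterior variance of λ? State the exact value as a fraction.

Total count 47 over total exposure 6 hours.
After the first batch: Gamma(26 + 47, 14 + 6) = Gamma(73, 20).
Total count 47 over total exposure 6 hours.
After the second batch: Gamma(73 + 47, 20 + 6) = Gamma(120, 26).
Posterior variance = α'/β'² = 120/676 = 30/169.

30/169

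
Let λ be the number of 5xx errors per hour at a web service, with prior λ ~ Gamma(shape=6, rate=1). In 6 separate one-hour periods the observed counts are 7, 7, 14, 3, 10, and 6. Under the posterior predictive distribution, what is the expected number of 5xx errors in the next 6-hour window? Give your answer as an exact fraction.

Total count: 7 + 7 + 14 + 3 + 10 + 6 = 47.
Total exposure: 6 hours.
By Gamma–Poisson conjugacy, the posterior is Gamma(α + Σx, β + Σt) = Gamma(6 + 47, 1 + 6) = Gamma(53, 7).
Predictive mean over a 6-hour window = T·E[λ|data] = 6·53/7 = 318/7.

318/7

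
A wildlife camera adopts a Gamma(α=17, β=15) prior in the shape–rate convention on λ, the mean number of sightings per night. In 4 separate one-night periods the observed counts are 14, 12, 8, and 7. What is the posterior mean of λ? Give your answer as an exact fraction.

Total count: 14 + 12 + 8 + 7 = 41.
Total exposure: 4 nights.
Gamma(α, β) with Poisson data over total exposure Σt gives posterior Gamma(α+Σx, β+Σt) = Gamma(58, 19).
Posterior mean = α'/β' = 58/19.

58/19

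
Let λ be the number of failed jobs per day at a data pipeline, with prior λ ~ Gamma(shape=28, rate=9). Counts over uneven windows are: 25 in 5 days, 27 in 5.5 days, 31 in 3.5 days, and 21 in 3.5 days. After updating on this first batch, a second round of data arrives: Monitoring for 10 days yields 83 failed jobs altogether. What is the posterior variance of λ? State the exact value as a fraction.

Total count: 25 + 27 + 31 + 21 = 104.
Total exposure: 5 + 5.5 + 3.5 + 3.5 = 17.5 days.
After the first batch: Gamma(28 + 104, 9 + 17.5) = Gamma(132, 53/2).
Total count 83 over total exposure 10 days.
After the second batch: Gamma(132 + 83, 53/2 + 10) = Gamma(215, 73/2).
Posterior variance = α'/β'² = 215/(5329/4) = 860/5329.

860/5329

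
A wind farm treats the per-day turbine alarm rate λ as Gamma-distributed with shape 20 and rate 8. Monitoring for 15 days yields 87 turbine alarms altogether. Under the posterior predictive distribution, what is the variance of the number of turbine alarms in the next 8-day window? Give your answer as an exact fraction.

26536/529

Total count 87 over total exposure 15 days.
The Gamma prior is conjugate for the Poisson rate, so λ | data ~ Gamma(20+87, 8+15) = Gamma(107, 23).
The posterior predictive for a window of length T is Negative Binomial with variance T·α'·(β'+T)/β'² = 8·107·31/529 = 26536/529.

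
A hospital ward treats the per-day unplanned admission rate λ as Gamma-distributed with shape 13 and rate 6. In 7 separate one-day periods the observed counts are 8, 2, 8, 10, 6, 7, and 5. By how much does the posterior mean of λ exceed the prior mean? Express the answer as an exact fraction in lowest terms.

185/78

Total count: 8 + 2 + 8 + 10 + 6 + 7 + 5 = 46.
Total exposure: 7 days.
The Gamma prior is conjugate for the Poisson rate, so λ | data ~ Gamma(13+46, 6+7) = Gamma(59, 13).
Posterior mean = 59/13 = 59/13; prior mean = 13/6 = 13/6. Difference = 59/13 − 13/6 = 185/78.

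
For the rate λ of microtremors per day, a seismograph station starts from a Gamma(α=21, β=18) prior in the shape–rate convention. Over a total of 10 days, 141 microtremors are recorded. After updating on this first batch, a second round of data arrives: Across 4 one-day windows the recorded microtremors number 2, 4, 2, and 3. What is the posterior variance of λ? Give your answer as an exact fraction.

Total count 141 over total exposure 10 days.
After the first batch: Gamma(21 + 141, 18 + 10) = Gamma(162, 28).
Total count: 2 + 4 + 2 + 3 = 11.
Total exposure: 4 days.
After the second batch: Gamma(162 + 11, 28 + 4) = Gamma(173, 32).
Posterior variance = α'/β'² = 173/1024.

173/1024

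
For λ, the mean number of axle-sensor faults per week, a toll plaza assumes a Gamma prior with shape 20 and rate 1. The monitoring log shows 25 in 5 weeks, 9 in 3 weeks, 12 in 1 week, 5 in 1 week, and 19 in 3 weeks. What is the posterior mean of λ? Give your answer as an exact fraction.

45/7

Total count: 25 + 9 + 12 + 5 + 19 = 70.
Total exposure: 5 + 3 + 1 + 1 + 3 = 13 weeks.
Conjugate update: add total count to the shape and total exposure to the rate, giving Gamma(90, 14).
Posterior mean = α'/β' = 90/14 = 45/7.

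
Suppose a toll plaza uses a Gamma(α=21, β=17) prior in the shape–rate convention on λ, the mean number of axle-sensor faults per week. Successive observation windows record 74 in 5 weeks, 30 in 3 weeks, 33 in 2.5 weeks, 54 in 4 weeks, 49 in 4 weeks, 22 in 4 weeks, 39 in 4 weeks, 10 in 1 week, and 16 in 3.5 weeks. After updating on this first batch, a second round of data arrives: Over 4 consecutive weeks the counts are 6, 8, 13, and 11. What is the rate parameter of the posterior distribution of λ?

52

Total count: 74 + 30 + 33 + 54 + 49 + 22 + 39 + 10 + 16 = 327.
Total exposure: 5 + 3 + 2.5 + 4 + 4 + 4 + 4 + 1 + 3.5 = 31 weeks.
After the first batch: Gamma(21 + 327, 17 + 31) = Gamma(348, 48).
Total count: 6 + 8 + 13 + 11 = 38.
Total exposure: 4 weeks.
After the second batch: Gamma(348 + 38, 48 + 4) = Gamma(386, 52).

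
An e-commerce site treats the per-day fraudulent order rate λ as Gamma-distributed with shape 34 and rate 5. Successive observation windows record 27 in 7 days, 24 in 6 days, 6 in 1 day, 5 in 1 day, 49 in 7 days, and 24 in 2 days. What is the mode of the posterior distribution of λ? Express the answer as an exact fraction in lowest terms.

Total count: 27 + 24 + 6 + 5 + 49 + 24 = 135.
Total exposure: 7 + 6 + 1 + 1 + 7 + 2 = 24 days.
By Gamma–Poisson conjugacy, the posterior is Gamma(α + Σx, β + Σt) = Gamma(34 + 135, 5 + 24) = Gamma(169, 29).
Posterior mode = (α'−1)/β' = 168/29.

168/29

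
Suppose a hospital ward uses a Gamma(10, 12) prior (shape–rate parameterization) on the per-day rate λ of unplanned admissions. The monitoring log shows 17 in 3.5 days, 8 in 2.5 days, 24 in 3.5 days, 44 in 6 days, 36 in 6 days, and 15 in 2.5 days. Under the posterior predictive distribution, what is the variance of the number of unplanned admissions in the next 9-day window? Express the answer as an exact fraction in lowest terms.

385/8

Total count: 17 + 8 + 24 + 44 + 36 + 15 = 144.
Total exposure: 3.5 + 2.5 + 3.5 + 6 + 6 + 2.5 = 24 days.
Gamma(α, β) with Poisson data over total exposure Σt gives posterior Gamma(α+Σx, β+Σt) = Gamma(154, 36).
The posterior predictive for a window of length T is Negative Binomial with variance T·α'·(β'+T)/β'² = 9·154·45/1296 = 385/8.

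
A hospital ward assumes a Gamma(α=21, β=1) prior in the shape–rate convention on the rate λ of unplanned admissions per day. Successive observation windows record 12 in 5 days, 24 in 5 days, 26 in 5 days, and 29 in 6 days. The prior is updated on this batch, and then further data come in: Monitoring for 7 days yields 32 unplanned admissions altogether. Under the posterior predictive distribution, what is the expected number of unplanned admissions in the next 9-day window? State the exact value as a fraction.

1296/29

Total count: 12 + 24 + 26 + 29 = 91.
Total exposure: 5 + 5 + 5 + 6 = 21 days.
After the first batch: Gamma(21 + 91, 1 + 21) = Gamma(112, 22).
Total count 32 over total exposure 7 days.
After the second batch: Gamma(112 + 32, 22 + 7) = Gamma(144, 29).
Predictive mean over a 9-day window = T·E[λ|data] = 9·144/29 = 1296/29.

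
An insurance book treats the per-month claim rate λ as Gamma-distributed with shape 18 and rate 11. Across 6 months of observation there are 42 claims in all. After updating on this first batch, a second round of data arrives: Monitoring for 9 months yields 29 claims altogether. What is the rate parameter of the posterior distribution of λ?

26

Total count 42 over total exposure 6 months.
After the first batch: Gamma(18 + 42, 11 + 6) = Gamma(60, 17).
Total count 29 over total exposure 9 months.
After the second batch: Gamma(60 + 29, 17 + 9) = Gamma(89, 26).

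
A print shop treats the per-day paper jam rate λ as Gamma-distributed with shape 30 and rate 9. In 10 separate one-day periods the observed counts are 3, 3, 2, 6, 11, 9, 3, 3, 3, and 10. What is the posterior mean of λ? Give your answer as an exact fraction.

Total count: 3 + 3 + 2 + 6 + 11 + 9 + 3 + 3 + 3 + 10 = 53.
Total exposure: 10 days.
The Gamma prior is conjugate for the Poisson rate, so λ | data ~ Gamma(30+53, 9+10) = Gamma(83, 19).
Posterior mean = α'/β' = 83/19.

83/19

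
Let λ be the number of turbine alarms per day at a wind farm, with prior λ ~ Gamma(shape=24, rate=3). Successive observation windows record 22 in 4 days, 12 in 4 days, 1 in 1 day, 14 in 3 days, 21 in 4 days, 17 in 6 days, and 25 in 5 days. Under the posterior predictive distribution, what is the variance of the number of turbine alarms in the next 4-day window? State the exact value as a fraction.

4624/225

Total count: 22 + 12 + 1 + 14 + 21 + 17 + 25 = 112.
Total exposure: 4 + 4 + 1 + 3 + 4 + 6 + 5 = 27 days.
By Gamma–Poisson conjugacy, the posterior is Gamma(α + Σx, β + Σt) = Gamma(24 + 112, 3 + 27) = Gamma(136, 30).
The posterior predictive for a window of length T is Negative Binomial with variance T·α'·(β'+T)/β'² = 4·136·34/900 = 4624/225.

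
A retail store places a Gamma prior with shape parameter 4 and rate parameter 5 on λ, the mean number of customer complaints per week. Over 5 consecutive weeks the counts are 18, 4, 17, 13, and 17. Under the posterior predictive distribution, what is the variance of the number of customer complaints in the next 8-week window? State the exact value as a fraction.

2628/25

Total count: 18 + 4 + 17 + 13 + 17 = 69.
Total exposure: 5 weeks.
Gamma(α, β) with Poisson data over total exposure Σt gives posterior Gamma(α+Σx, β+Σt) = Gamma(73, 10).
The posterior predictive for a window of length T is Negative Binomial with variance T·α'·(β'+T)/β'² = 8·73·18/100 = 2628/25.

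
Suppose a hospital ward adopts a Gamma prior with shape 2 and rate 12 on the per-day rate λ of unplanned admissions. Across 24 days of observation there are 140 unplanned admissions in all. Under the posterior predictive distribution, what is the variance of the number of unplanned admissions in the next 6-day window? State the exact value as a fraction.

497/18

Total count 140 over total exposure 24 days.
Posterior: α' = 2 + 140 = 142, β' = 12 + 24 = 36.
The posterior predictive for a window of length T is Negative Binomial with variance T·α'·(β'+T)/β'² = 6·142·42/1296 = 497/18.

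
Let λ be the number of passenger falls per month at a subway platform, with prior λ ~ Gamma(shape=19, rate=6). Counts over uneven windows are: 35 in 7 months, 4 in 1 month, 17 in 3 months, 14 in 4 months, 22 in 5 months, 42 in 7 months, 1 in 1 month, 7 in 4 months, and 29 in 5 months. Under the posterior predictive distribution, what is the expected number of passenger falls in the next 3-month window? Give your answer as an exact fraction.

570/43

Total count: 35 + 4 + 17 + 14 + 22 + 42 + 1 + 7 + 29 = 171.
Total exposure: 7 + 1 + 3 + 4 + 5 + 7 + 1 + 4 + 5 = 37 months.
Posterior: α' = 19 + 171 = 190, β' = 6 + 37 = 43.
Predictive mean over a 3-month window = T·E[λ|data] = 3·190/43 = 570/43.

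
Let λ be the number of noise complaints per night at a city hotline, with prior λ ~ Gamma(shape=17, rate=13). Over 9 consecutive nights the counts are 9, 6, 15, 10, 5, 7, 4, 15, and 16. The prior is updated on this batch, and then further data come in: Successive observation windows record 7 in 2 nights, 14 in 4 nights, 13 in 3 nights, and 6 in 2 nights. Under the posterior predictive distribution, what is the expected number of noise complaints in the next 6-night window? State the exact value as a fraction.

288/11

Total count: 9 + 6 + 15 + 10 + 5 + 7 + 4 + 15 + 16 = 87.
Total exposure: 9 nights.
After the first batch: Gamma(17 + 87, 13 + 9) = Gamma(104, 22).
Total count: 7 + 14 + 13 + 6 = 40.
Total exposure: 2 + 4 + 3 + 2 = 11 nights.
After the second batch: Gamma(104 + 40, 22 + 11) = Gamma(144, 33).
Predictive mean over a 6-night window = T·E[λ|data] = 6·144/33 = 288/11.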